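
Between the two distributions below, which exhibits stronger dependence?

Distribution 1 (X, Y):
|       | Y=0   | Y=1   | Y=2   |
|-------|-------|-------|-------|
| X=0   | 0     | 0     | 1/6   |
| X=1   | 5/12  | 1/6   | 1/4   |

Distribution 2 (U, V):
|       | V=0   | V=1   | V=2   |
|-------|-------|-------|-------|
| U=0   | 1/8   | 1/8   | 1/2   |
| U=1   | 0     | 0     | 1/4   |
Distribution 1 (X, Y):
Marginal P(X) (row sums):
  P(X=0) = 0 + 0 + 1/6 = 1/6
  P(X=1) = 5/12 + 1/6 + 1/4 = 5/6
Marginal P(Y) (column sums):
  P(Y=0) = 0 + 5/12 = 5/12
  P(Y=1) = 0 + 1/6 = 1/6
  P(Y=2) = 1/6 + 1/4 = 5/12

H(X) = -[(1/6)·log₂(1/6) + (5/6)·log₂(5/6)]
  = 0.4308 + 0.2192
  = 0.6500 bits
H(Y) = -[(5/12)·log₂(5/12) + (1/6)·log₂(1/6) + (5/12)·log₂(5/12)]
  = 0.5263 + 0.4308 + 0.5263
  = 1.4834 bits
H(X,Y) = -[(1/6)·log₂(1/6) + (5/12)·log₂(5/12) + (1/6)·log₂(1/6) + (1/4)·log₂(1/4)]
  = 0.4308 + 0.5263 + 0.4308 + 0.5000
  = 1.8879 bits

I(X;Y) = H(X) + H(Y) - H(X,Y)
  = 0.6500 + 1.4834 - 1.8879
  = 0.2455 bits

Distribution 2 (U, V):
Marginal P(U) (row sums):
  P(U=0) = 1/8 + 1/8 + 1/2 = 3/4
  P(U=1) = 0 + 0 + 1/4 = 1/4
Marginal P(V) (column sums):
  P(V=0) = 1/8 + 0 = 1/8
  P(V=1) = 1/8 + 0 = 1/8
  P(V=2) = 1/2 + 1/4 = 3/4

H(U) = -[(3/4)·log₂(3/4) + (1/4)·log₂(1/4)]
  = 0.3113 + 0.5000
  = 0.8113 bits
H(V) = -[(1/8)·log₂(1/8) + (1/8)·log₂(1/8) + (3/4)·log₂(3/4)]
  = 0.3750 + 0.3750 + 0.3113
  = 1.0613 bits
H(U,V) = -[(1/8)·log₂(1/8) + (1/8)·log₂(1/8) + (1/2)·log₂(1/2) + (1/4)·log₂(1/4)]
  = 0.3750 + 0.3750 + 0.5000 + 0.5000
  = 1.7500 bits

I(U;V) = H(U) + H(V) - H(U,V)
  = 0.8113 + 1.0613 - 1.7500
  = 0.1226 bits

I(X;Y) = 0.2455 bits > I(U;V) = 0.1226 bits, so (X, Y) has the higher mutual information (stronger dependence).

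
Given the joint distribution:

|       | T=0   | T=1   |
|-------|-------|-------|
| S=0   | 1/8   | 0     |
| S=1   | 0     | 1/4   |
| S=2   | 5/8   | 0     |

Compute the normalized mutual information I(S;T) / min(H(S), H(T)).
Marginal P(S) (row sums):
  P(S=0) = 1/8 + 0 = 1/8
  P(S=1) = 0 + 1/4 = 1/4
  P(S=2) = 5/8 + 0 = 5/8
Marginal P(T) (column sums):
  P(T=0) = 1/8 + 0 + 5/8 = 3/4
  P(T=1) = 0 + 1/4 + 0 = 1/4

H(S) = -[(1/8)·log₂(1/8) + (1/4)·log₂(1/4) + (5/8)·log₂(5/8)]
  = 0.3750 + 0.5000 + 0.4238
  = 1.2988 bits
H(T) = -[(3/4)·log₂(3/4) + (1/4)·log₂(1/4)]
  = 0.3113 + 0.5000
  = 0.8113 bits
H(S,T) = -[(1/8)·log₂(1/8) + (1/4)·log₂(1/4) + (5/8)·log₂(5/8)]
  = 0.3750 + 0.5000 + 0.4238
  = 1.2988 bits

I(S;T) = H(S) + H(T) - H(S,T)
  = 1.2988 + 0.8113 - 1.2988
  = 0.8113 bits

min(H(S), H(T)) = min(1.2988, 0.8113) = 0.8113 bits
Normalized MI = 0.8113 / 0.8113 = 1.0000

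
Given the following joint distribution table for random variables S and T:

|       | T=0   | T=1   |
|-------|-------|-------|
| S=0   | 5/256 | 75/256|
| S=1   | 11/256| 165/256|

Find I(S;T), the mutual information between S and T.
Marginal P(S) (row sums):
  P(S=0) = 5/256 + 75/256 = 5/16
  P(S=1) = 11/256 + 165/256 = 11/16
Marginal P(T) (column sums):
  P(T=0) = 5/256 + 11/256 = 1/16
  P(T=1) = 75/256 + 165/256 = 15/16

H(S) = -[(5/16)·log₂(5/16) + (11/16)·log₂(11/16)]
  = 0.5244 + 0.3716
  = 0.8960 bits
H(T) = -[(1/16)·log₂(1/16) + (15/16)·log₂(15/16)]
  = 0.2500 + 0.0873
  = 0.3373 bits
H(S,T) = -[(5/256)·log₂(5/256) + (75/256)·log₂(75/256) + (11/256)·log₂(11/256) + (165/256)·log₂(165/256)]
  = 0.1109 + 0.5189 + 0.1951 + 0.4084
  = 1.2333 bits

I(S;T) = H(S) + H(T) - H(S,T)
  = 0.8960 + 0.3373 - 1.2333
  = 0.0000 bits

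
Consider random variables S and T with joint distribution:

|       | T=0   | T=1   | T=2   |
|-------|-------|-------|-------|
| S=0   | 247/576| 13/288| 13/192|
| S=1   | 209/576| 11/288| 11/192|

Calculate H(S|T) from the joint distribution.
Marginal P(T) (column sums):
  P(T=0) = 247/576 + 209/576 = 19/24
  P(T=1) = 13/288 + 11/288 = 1/12
  P(T=2) = 13/192 + 11/192 = 1/8

H(S|T) = -Σ P(S,T)·log₂ P(S|T), where P(S|T) = P(S,T) / P(T)
  (S=0,T=0): P(S|T) = (247/576)/(19/24) = 13/24;  -(247/576)·log₂(13/24) = 0.3793
  (S=0,T=1): P(S|T) = (13/288)/(1/12) = 13/24;  -(13/288)·log₂(13/24) = 0.0399
  (S=0,T=2): P(S|T) = (13/192)/(1/8) = 13/24;  -(13/192)·log₂(13/24) = 0.0599
  (S=1,T=0): P(S|T) = (209/576)/(19/24) = 11/24;  -(209/576)·log₂(11/24) = 0.4084
  (S=1,T=1): P(S|T) = (11/288)/(1/12) = 11/24;  -(11/288)·log₂(11/24) = 0.0430
  (S=1,T=2): P(S|T) = (11/192)/(1/8) = 11/24;  -(11/192)·log₂(11/24) = 0.0645
H(S|T) = 0.3793 + 0.0399 + 0.0599 + 0.4084 + 0.0430 + 0.0645
  = 0.9950 bits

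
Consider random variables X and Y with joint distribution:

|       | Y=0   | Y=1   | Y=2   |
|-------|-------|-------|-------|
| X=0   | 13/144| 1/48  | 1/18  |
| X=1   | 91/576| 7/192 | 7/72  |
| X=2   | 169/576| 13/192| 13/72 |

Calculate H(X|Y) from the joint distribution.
Marginal P(Y) (column sums):
  P(Y=0) = 13/144 + 91/576 + 169/576 = 13/24
  P(Y=1) = 1/48 + 7/192 + 13/192 = 1/8
  P(Y=2) = 1/18 + 7/72 + 13/72 = 1/3

H(X|Y) = -Σ P(X,Y)·log₂ P(X|Y), where P(X|Y) = P(X,Y) / P(Y)
  (X=0,Y=0): P(X|Y) = (13/144)/(13/24) = 1/6;  -(13/144)·log₂(1/6) = 0.2334
  (X=0,Y=1): P(X|Y) = (1/48)/(1/8) = 1/6;  -(1/48)·log₂(1/6) = 0.0539
  (X=0,Y=2): P(X|Y) = (1/18)/(1/3) = 1/6;  -(1/18)·log₂(1/6) = 0.1436
  (X=1,Y=0): P(X|Y) = (91/576)/(13/24) = 7/24;  -(91/576)·log₂(7/24) = 0.2808
  (X=1,Y=1): P(X|Y) = (7/192)/(1/8) = 7/24;  -(7/192)·log₂(7/24) = 0.0648
  (X=1,Y=2): P(X|Y) = (7/72)/(1/3) = 7/24;  -(7/72)·log₂(7/24) = 0.1728
  (X=2,Y=0): P(X|Y) = (169/576)/(13/24) = 13/24;  -(169/576)·log₂(13/24) = 0.2595
  (X=2,Y=1): P(X|Y) = (13/192)/(1/8) = 13/24;  -(13/192)·log₂(13/24) = 0.0599
  (X=2,Y=2): P(X|Y) = (13/72)/(1/3) = 13/24;  -(13/72)·log₂(13/24) = 0.1597
H(X|Y) = 0.2334 + 0.0539 + 0.1436 + 0.2808 + 0.0648 + 0.1728 + 0.2595 + 0.0599 + 0.1597
  = 1.4284 bits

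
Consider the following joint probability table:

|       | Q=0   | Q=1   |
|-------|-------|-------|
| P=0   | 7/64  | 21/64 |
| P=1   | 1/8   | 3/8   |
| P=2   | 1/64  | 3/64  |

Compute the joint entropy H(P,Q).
H(P,Q) = -Σ P(P,Q) log₂ P(P,Q), summed over the non-zero cells:
H(P,Q) = -[(7/64)·log₂(7/64) + (21/64)·log₂(21/64) + (1/8)·log₂(1/8) + (3/8)·log₂(3/8) + (1/64)·log₂(1/64) + (3/64)·log₂(3/64)]
  = 0.3492 + 0.5275 + 0.3750 + 0.5306 + 0.0938 + 0.2070
  = 2.0831 bits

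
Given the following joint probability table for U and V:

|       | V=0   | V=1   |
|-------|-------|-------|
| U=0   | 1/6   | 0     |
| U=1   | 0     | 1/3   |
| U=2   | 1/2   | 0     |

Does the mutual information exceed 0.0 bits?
Marginal P(U) (row sums):
  P(U=0) = 1/6 + 0 = 1/6
  P(U=1) = 0 + 1/3 = 1/3
  P(U=2) = 1/2 + 0 = 1/2
Marginal P(V) (column sums):
  P(V=0) = 1/6 + 0 + 1/2 = 2/3
  P(V=1) = 0 + 1/3 + 0 = 1/3

H(U) = -[(1/6)·log₂(1/6) + (1/3)·log₂(1/3) + (1/2)·log₂(1/2)]
  = 0.4308 + 0.5283 + 0.5000
  = 1.4591 bits
H(V) = -[(2/3)·log₂(2/3) + (1/3)·log₂(1/3)]
  = 0.3900 + 0.5283
  = 0.9183 bits
H(U,V) = -[(1/6)·log₂(1/6) + (1/3)·log₂(1/3) + (1/2)·log₂(1/2)]
  = 0.4308 + 0.5283 + 0.5000
  = 1.4591 bits

I(U;V) = H(U) + H(V) - H(U,V)
  = 1.4591 + 0.9183 - 1.4591
  = 0.9183 bits

Yes. I(U;V) = 0.9183 bits, which is > 0.0 bits.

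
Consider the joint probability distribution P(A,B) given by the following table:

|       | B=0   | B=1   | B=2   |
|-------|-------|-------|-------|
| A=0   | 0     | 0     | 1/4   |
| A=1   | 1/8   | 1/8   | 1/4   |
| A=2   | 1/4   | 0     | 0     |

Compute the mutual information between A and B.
Marginal P(A) (row sums):
  P(A=0) = 0 + 0 + 1/4 = 1/4
  P(A=1) = 1/8 + 1/8 + 1/4 = 1/2
  P(A=2) = 1/4 + 0 + 0 = 1/4
Marginal P(B) (column sums):
  P(B=0) = 0 + 1/8 + 1/4 = 3/8
  P(B=1) = 0 + 1/8 + 0 = 1/8
  P(B=2) = 1/4 + 1/4 + 0 = 1/2

H(A) = -[(1/4)·log₂(1/4) + (1/2)·log₂(1/2) + (1/4)·log₂(1/4)]
  = 0.5000 + 0.5000 + 0.5000
  = 1.5000 bits
H(B) = -[(3/8)·log₂(3/8) + (1/8)·log₂(1/8) + (1/2)·log₂(1/2)]
  = 0.5306 + 0.3750 + 0.5000
  = 1.4056 bits
H(A,B) = -[(1/4)·log₂(1/4) + (1/8)·log₂(1/8) + (1/8)·log₂(1/8) + (1/4)·log₂(1/4) + (1/4)·log₂(1/4)]
  = 0.5000 + 0.3750 + 0.3750 + 0.5000 + 0.5000
  = 2.2500 bits

I(A;B) = H(A) + H(B) - H(A,B)
  = 1.5000 + 1.4056 - 2.2500
  = 0.6556 bits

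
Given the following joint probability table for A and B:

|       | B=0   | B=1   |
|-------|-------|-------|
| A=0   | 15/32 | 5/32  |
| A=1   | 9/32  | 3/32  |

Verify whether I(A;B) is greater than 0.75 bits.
Marginal P(A) (row sums):
  P(A=0) = 15/32 + 5/32 = 5/8
  P(A=1) = 9/32 + 3/32 = 3/8
Marginal P(B) (column sums):
  P(B=0) = 15/32 + 9/32 = 3/4
  P(B=1) = 5/32 + 3/32 = 1/4

H(A) = -[(5/8)·log₂(5/8) + (3/8)·log₂(3/8)]
  = 0.4238 + 0.5306
  = 0.9544 bits
H(B) = -[(3/4)·log₂(3/4) + (1/4)·log₂(1/4)]
  = 0.3113 + 0.5000
  = 0.8113 bits
H(A,B) = -[(15/32)·log₂(15/32) + (5/32)·log₂(5/32) + (9/32)·log₂(9/32) + (3/32)·log₂(3/32)]
  = 0.5124 + 0.4184 + 0.5147 + 0.3202
  = 1.7657 bits

I(A;B) = H(A) + H(B) - H(A,B)
  = 0.9544 + 0.8113 - 1.7657
  = 0.0000 bits

No. I(A;B) = 0.0000 bits, which is ≤ 0.75 bits.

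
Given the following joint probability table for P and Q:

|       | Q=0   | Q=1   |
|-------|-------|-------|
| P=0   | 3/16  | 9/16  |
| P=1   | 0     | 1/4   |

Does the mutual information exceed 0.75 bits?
Marginal P(P) (row sums):
  P(P=0) = 3/16 + 9/16 = 3/4
  P(P=1) = 0 + 1/4 = 1/4
Marginal P(Q) (column sums):
  P(Q=0) = 3/16 + 0 = 3/16
  P(Q=1) = 9/16 + 1/4 = 13/16

H(P) = -[(3/4)·log₂(3/4) + (1/4)·log₂(1/4)]
  = 0.3113 + 0.5000
  = 0.8113 bits
H(Q) = -[(3/16)·log₂(3/16) + (13/16)·log₂(13/16)]
  = 0.4528 + 0.2434
  = 0.6962 bits
H(P,Q) = -[(3/16)·log₂(3/16) + (9/16)·log₂(9/16) + (1/4)·log₂(1/4)]
  = 0.4528 + 0.4669 + 0.5000
  = 1.4197 bits

I(P;Q) = H(P) + H(Q) - H(P,Q)
  = 0.8113 + 0.6962 - 1.4197
  = 0.0878 bits

No. I(P;Q) = 0.0878 bits, which is ≤ 0.75 bits.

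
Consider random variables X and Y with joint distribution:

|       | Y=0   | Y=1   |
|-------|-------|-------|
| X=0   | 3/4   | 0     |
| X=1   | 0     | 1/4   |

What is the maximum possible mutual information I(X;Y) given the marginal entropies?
The upper bound on mutual information is I(X;Y) ≤ min(H(X), H(Y)).

Marginal P(X) (row sums):
  P(X=0) = 3/4 + 0 = 3/4
  P(X=1) = 0 + 1/4 = 1/4
Marginal P(Y) (column sums):
  P(Y=0) = 3/4 + 0 = 3/4
  P(Y=1) = 0 + 1/4 = 1/4

H(X) = -[(3/4)·log₂(3/4) + (1/4)·log₂(1/4)]
  = 0.3113 + 0.5000
  = 0.8113 bits
H(Y) = -[(3/4)·log₂(3/4) + (1/4)·log₂(1/4)]
  = 0.3113 + 0.5000
  = 0.8113 bits

Maximum possible I(X;Y) = min(0.8113, 0.8113) = 0.8113 bits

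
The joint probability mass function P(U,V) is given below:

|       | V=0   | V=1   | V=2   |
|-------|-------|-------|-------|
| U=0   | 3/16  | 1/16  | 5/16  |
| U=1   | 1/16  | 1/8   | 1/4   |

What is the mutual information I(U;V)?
Marginal P(U) (row sums):
  P(U=0) = 3/16 + 1/16 + 5/16 = 9/16
  P(U=1) = 1/16 + 1/8 + 1/4 = 7/16
Marginal P(V) (column sums):
  P(V=0) = 3/16 + 1/16 = 1/4
  P(V=1) = 1/16 + 1/8 = 3/16
  P(V=2) = 5/16 + 1/4 = 9/16

H(U) = -[(9/16)·log₂(9/16) + (7/16)·log₂(7/16)]
  = 0.4669 + 0.5218
  = 0.9887 bits
H(V) = -[(1/4)·log₂(1/4) + (3/16)·log₂(3/16) + (9/16)·log₂(9/16)]
  = 0.5000 + 0.4528 + 0.4669
  = 1.4197 bits
H(U,V) = -[(3/16)·log₂(3/16) + (1/16)·log₂(1/16) + (5/16)·log₂(5/16) + (1/16)·log₂(1/16) + (1/8)·log₂(1/8) + (1/4)·log₂(1/4)]
  = 0.4528 + 0.2500 + 0.5244 + 0.2500 + 0.3750 + 0.5000
  = 2.3522 bits

I(U;V) = H(U) + H(V) - H(U,V)
  = 0.9887 + 1.4197 - 2.3522
  = 0.0562 bits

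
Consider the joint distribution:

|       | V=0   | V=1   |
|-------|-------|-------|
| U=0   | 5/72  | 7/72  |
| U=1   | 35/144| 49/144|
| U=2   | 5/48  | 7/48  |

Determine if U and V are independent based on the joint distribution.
Marginal P(U) (row sums):
  P(U=0) = 5/72 + 7/72 = 1/6
  P(U=1) = 35/144 + 49/144 = 7/12
  P(U=2) = 5/48 + 7/48 = 1/4
Marginal P(V) (column sums):
  P(V=0) = 5/72 + 35/144 + 5/48 = 5/12
  P(V=1) = 7/72 + 49/144 + 7/48 = 7/12

U and V are independent iff P(U=i,V=j) = P(U=i)·P(V=j) for every cell.
  P(U=0)·P(V=0) = 1/6 × 5/12 = 5/72 = P(U=0,V=0) ✓
  P(U=0)·P(V=1) = 1/6 × 7/12 = 7/72 = P(U=0,V=1) ✓
  P(U=1)·P(V=0) = 7/12 × 5/12 = 35/144 = P(U=1,V=0) ✓
  P(U=1)·P(V=1) = 7/12 × 7/12 = 49/144 = P(U=1,V=1) ✓
  P(U=2)·P(V=0) = 1/4 × 5/12 = 5/48 = P(U=2,V=0) ✓
  P(U=2)·P(V=1) = 1/4 × 7/12 = 7/48 = P(U=2,V=1) ✓

Yes, U and V are independent: every cell factors, so I(U;V) = 0 bits.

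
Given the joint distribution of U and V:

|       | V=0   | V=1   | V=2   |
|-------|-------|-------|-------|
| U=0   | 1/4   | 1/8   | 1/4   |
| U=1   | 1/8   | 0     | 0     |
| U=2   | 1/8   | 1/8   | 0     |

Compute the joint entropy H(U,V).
H(U,V) = -Σ P(U,V) log₂ P(U,V), summed over the non-zero cells:
H(U,V) = -[(1/4)·log₂(1/4) + (1/8)·log₂(1/8) + (1/4)·log₂(1/4) + (1/8)·log₂(1/8) + (1/8)·log₂(1/8) + (1/8)·log₂(1/8)]
  = 0.5000 + 0.3750 + 0.5000 + 0.3750 + 0.3750 + 0.3750
  = 2.5000 bits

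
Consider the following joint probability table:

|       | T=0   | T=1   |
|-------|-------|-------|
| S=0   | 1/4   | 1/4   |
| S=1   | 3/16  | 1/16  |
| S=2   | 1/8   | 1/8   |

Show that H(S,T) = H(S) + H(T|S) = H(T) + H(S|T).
Marginal P(S) (row sums):
  P(S=0) = 1/4 + 1/4 = 1/2
  P(S=1) = 3/16 + 1/16 = 1/4
  P(S=2) = 1/8 + 1/8 = 1/4
Marginal P(T) (column sums):
  P(T=0) = 1/4 + 3/16 + 1/8 = 9/16
  P(T=1) = 1/4 + 1/16 + 1/8 = 7/16

Decomposition 1: H(S) + H(T|S)
H(S) = -[(1/2)·log₂(1/2) + (1/4)·log₂(1/4) + (1/4)·log₂(1/4)]
  = 0.5000 + 0.5000 + 0.5000
  = 1.5000 bits
H(T|S) = -Σ P(S,T)·log₂ P(T|S), where P(T|S) = P(S,T) / P(S)
  (S=0,T=0): P(T|S) = (1/4)/(1/2) = 1/2;  -(1/4)·log₂(1/2) = 0.2500
  (S=0,T=1): P(T|S) = (1/4)/(1/2) = 1/2;  -(1/4)·log₂(1/2) = 0.2500
  (S=1,T=0): P(T|S) = (3/16)/(1/4) = 3/4;  -(3/16)·log₂(3/4) = 0.0778
  (S=1,T=1): P(T|S) = (1/16)/(1/4) = 1/4;  -(1/16)·log₂(1/4) = 0.1250
  (S=2,T=0): P(T|S) = (1/8)/(1/4) = 1/2;  -(1/8)·log₂(1/2) = 0.1250
  (S=2,T=1): P(T|S) = (1/8)/(1/4) = 1/2;  -(1/8)·log₂(1/2) = 0.1250
H(T|S) = 0.2500 + 0.2500 + 0.0778 + 0.1250 + 0.1250 + 0.1250
  = 0.9528 bits
H(S) + H(T|S) = 1.5000 + 0.9528 = 2.4528 bits

Decomposition 2: H(T) + H(S|T)
H(T) = -[(9/16)·log₂(9/16) + (7/16)·log₂(7/16)]
  = 0.4669 + 0.5218
  = 0.9887 bits
H(S|T) = -Σ P(S,T)·log₂ P(S|T), where P(S|T) = P(S,T) / P(T)
  (S=0,T=0): P(S|T) = (1/4)/(9/16) = 4/9;  -(1/4)·log₂(4/9) = 0.2925
  (S=0,T=1): P(S|T) = (1/4)/(7/16) = 4/7;  -(1/4)·log₂(4/7) = 0.2018
  (S=1,T=0): P(S|T) = (3/16)/(9/16) = 1/3;  -(3/16)·log₂(1/3) = 0.2972
  (S=1,T=1): P(S|T) = (1/16)/(7/16) = 1/7;  -(1/16)·log₂(1/7) = 0.1755
  (S=2,T=0): P(S|T) = (1/8)/(9/16) = 2/9;  -(1/8)·log₂(2/9) = 0.2712
  (S=2,T=1): P(S|T) = (1/8)/(7/16) = 2/7;  -(1/8)·log₂(2/7) = 0.2259
H(S|T) = 0.2925 + 0.2018 + 0.2972 + 0.1755 + 0.2712 + 0.2259
  = 1.4641 bits
H(T) + H(S|T) = 0.9887 + 1.4641 = 2.4528 bits

Direct computation of the joint entropy:
H(S,T) = -[(1/4)·log₂(1/4) + (1/4)·log₂(1/4) + (3/16)·log₂(3/16) + (1/16)·log₂(1/16) + (1/8)·log₂(1/8) + (1/8)·log₂(1/8)]
  = 0.5000 + 0.5000 + 0.4528 + 0.2500 + 0.3750 + 0.3750
  = 2.4528 bits

All three agree: H(S,T) = 2.4528 bits ✓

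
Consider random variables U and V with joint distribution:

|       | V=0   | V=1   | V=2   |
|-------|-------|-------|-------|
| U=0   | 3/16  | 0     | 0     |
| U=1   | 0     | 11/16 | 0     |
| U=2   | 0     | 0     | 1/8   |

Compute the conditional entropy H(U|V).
Marginal P(V) (column sums):
  P(V=0) = 3/16 + 0 + 0 = 3/16
  P(V=1) = 0 + 11/16 + 0 = 11/16
  P(V=2) = 0 + 0 + 1/8 = 1/8

H(U|V) = -Σ P(U,V)·log₂ P(U|V), where P(U|V) = P(U,V) / P(V)
  (cells with P(U,V) = 0 contribute 0)
  (U=0,V=0): P(U|V) = (3/16)/(3/16) = 1;  -(3/16)·log₂(1) = 0.0000
  (U=1,V=1): P(U|V) = (11/16)/(11/16) = 1;  -(11/16)·log₂(1) = 0.0000
  (U=2,V=2): P(U|V) = (1/8)/(1/8) = 1;  -(1/8)·log₂(1) = 0.0000
H(U|V) = 0.0000 + 0.0000 + 0.0000
  = 0.0000 bits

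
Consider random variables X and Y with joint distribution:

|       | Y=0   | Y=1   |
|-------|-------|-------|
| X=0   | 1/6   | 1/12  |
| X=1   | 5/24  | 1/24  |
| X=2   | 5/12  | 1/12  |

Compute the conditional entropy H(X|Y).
Marginal P(Y) (column sums):
  P(Y=0) = 1/6 + 5/24 + 5/12 = 19/24
  P(Y=1) = 1/12 + 1/24 + 1/12 = 5/24

H(X|Y) = -Σ P(X,Y)·log₂ P(X|Y), where P(X|Y) = P(X,Y) / P(Y)
  (X=0,Y=0): P(X|Y) = (1/6)/(19/24) = 4/19;  -(1/6)·log₂(4/19) = 0.3747
  (X=0,Y=1): P(X|Y) = (1/12)/(5/24) = 2/5;  -(1/12)·log₂(2/5) = 0.1102
  (X=1,Y=0): P(X|Y) = (5/24)/(19/24) = 5/19;  -(5/24)·log₂(5/19) = 0.4012
  (X=1,Y=1): P(X|Y) = (1/24)/(5/24) = 1/5;  -(1/24)·log₂(1/5) = 0.0967
  (X=2,Y=0): P(X|Y) = (5/12)/(19/24) = 10/19;  -(5/12)·log₂(10/19) = 0.3858
  (X=2,Y=1): P(X|Y) = (1/12)/(5/24) = 2/5;  -(1/12)·log₂(2/5) = 0.1102
H(X|Y) = 0.3747 + 0.1102 + 0.4012 + 0.0967 + 0.3858 + 0.1102
  = 1.4788 bits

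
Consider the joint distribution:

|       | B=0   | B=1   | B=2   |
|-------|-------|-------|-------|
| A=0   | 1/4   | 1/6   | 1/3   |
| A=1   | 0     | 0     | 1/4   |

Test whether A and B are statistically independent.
Marginal P(A) (row sums):
  P(A=0) = 1/4 + 1/6 + 1/3 = 3/4
  P(A=1) = 0 + 0 + 1/4 = 1/4
Marginal P(B) (column sums):
  P(B=0) = 1/4 + 0 = 1/4
  P(B=1) = 1/6 + 0 = 1/6
  P(B=2) = 1/3 + 1/4 = 7/12

A and B are independent iff P(A=i,B=j) = P(A=i)·P(B=j) for every cell.
  P(A=0)·P(B=0) = 3/4 × 1/4 = 3/16, but P(A=0,B=0) = 1/4 ✗

No, A and B are not independent. Quantitatively, I(A;B) > 0:

H(A) = -[(3/4)·log₂(3/4) + (1/4)·log₂(1/4)]
  = 0.3113 + 0.5000
  = 0.8113 bits
H(B) = -[(1/4)·log₂(1/4) + (1/6)·log₂(1/6) + (7/12)·log₂(7/12)]
  = 0.5000 + 0.4308 + 0.4536
  = 1.3844 bits
H(A,B) = -[(1/4)·log₂(1/4) + (1/6)·log₂(1/6) + (1/3)·log₂(1/3) + (1/4)·log₂(1/4)]
  = 0.5000 + 0.4308 + 0.5283 + 0.5000
  = 1.9591 bits
I(A;B) = H(A) + H(B) - H(A,B) = 0.8113 + 1.3844 - 1.9591 = 0.2366 bits > 0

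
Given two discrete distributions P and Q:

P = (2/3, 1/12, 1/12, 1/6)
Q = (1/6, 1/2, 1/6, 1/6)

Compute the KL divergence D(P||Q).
D(P||Q) = Σ P(i) log₂(P(i)/Q(i))
  i=0: (2/3) × log₂((2/3)/(1/6)) = (2/3) × log₂(4) = 1.3333
  i=1: (1/12) × log₂((1/12)/(1/2)) = (1/12) × log₂(1/6) = -0.2154
  i=2: (1/12) × log₂((1/12)/(1/6)) = (1/12) × log₂(1/2) = -0.0833
  i=3: (1/6) × log₂((1/6)/(1/6)) = (1/6) × log₂(1) = 0.0000
D(P||Q) = 1.3333 - 0.2154 - 0.0833 + 0.0000
  = 1.0346 bits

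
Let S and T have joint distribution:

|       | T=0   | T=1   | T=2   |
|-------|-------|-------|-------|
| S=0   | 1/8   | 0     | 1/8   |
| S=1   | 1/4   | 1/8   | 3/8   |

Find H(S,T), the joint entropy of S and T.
H(S,T) = -Σ P(S,T) log₂ P(S,T), summed over the non-zero cells:
H(S,T) = -[(1/8)·log₂(1/8) + (1/8)·log₂(1/8) + (1/4)·log₂(1/4) + (1/8)·log₂(1/8) + (3/8)·log₂(3/8)]
  = 0.3750 + 0.3750 + 0.5000 + 0.3750 + 0.5306
  = 2.1556 bits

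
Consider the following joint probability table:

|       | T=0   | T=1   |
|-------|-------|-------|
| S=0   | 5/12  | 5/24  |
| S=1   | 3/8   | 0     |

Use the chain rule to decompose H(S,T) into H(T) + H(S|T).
By the chain rule: H(S,T) = H(T) + H(S|T)

Marginal P(T) (column sums):
  P(T=0) = 5/12 + 3/8 = 19/24
  P(T=1) = 5/24 + 0 = 5/24
H(T) = -[(19/24)·log₂(19/24) + (5/24)·log₂(5/24)]
  = 0.2668 + 0.4715
  = 0.7383 bits
H(S|T) = -Σ P(S,T)·log₂ P(S|T), where P(S|T) = P(S,T) / P(T)
  (cells with P(S,T) = 0 contribute 0)
  (S=0,T=0): P(S|T) = (5/12)/(19/24) = 10/19;  -(5/12)·log₂(10/19) = 0.3858
  (S=0,T=1): P(S|T) = (5/24)/(5/24) = 1;  -(5/24)·log₂(1) = 0.0000
  (S=1,T=0): P(S|T) = (3/8)/(19/24) = 9/19;  -(3/8)·log₂(9/19) = 0.4043
H(S|T) = 0.3858 + 0.0000 + 0.4043
  = 0.7901 bits

H(S,T) = H(T) + H(S|T) = 0.7383 + 0.7901 = 1.5284 bits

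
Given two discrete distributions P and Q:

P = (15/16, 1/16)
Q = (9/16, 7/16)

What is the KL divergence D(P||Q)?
D(P||Q) = Σ P(i) log₂(P(i)/Q(i))
  i=0: (15/16) × log₂((15/16)/(9/16)) = (15/16) × log₂(5/3) = 0.6909
  i=1: (1/16) × log₂((1/16)/(7/16)) = (1/16) × log₂(1/7) = -0.1755
D(P||Q) = 0.6909 - 0.1755
  = 0.5154 bits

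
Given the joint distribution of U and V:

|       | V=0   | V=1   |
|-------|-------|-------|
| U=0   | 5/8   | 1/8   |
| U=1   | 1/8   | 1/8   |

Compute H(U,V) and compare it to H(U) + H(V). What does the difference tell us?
Marginal P(U) (row sums):
  P(U=0) = 5/8 + 1/8 = 3/4
  P(U=1) = 1/8 + 1/8 = 1/4
Marginal P(V) (column sums):
  P(V=0) = 5/8 + 1/8 = 3/4
  P(V=1) = 1/8 + 1/8 = 1/4

H(U,V) = -[(5/8)·log₂(5/8) + (1/8)·log₂(1/8) + (1/8)·log₂(1/8) + (1/8)·log₂(1/8)]
  = 0.4238 + 0.3750 + 0.3750 + 0.3750
  = 1.5488 bits
H(U) = -[(3/4)·log₂(3/4) + (1/4)·log₂(1/4)]
  = 0.3113 + 0.5000
  = 0.8113 bits
H(V) = -[(3/4)·log₂(3/4) + (1/4)·log₂(1/4)]
  = 0.3113 + 0.5000
  = 0.8113 bits

H(U) + H(V) = 0.8113 + 0.8113 = 1.6226 bits
Difference: H(U) + H(V) - H(U,V) = 1.6226 - 1.5488 = 0.0738 bits = I(U;V)

The difference is the mutual information; it is positive here, so U and V are dependent (knowing one reduces uncertainty about the other by 0.0738 bits).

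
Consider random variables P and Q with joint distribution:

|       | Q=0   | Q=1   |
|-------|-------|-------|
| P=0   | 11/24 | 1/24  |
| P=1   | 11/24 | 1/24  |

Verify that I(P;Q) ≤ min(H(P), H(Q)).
Marginal P(P) (row sums):
  P(P=0) = 11/24 + 1/24 = 1/2
  P(P=1) = 11/24 + 1/24 = 1/2
Marginal P(Q) (column sums):
  P(Q=0) = 11/24 + 11/24 = 11/12
  P(Q=1) = 1/24 + 1/24 = 1/12

H(P) = -[(1/2)·log₂(1/2) + (1/2)·log₂(1/2)]
  = 0.5000 + 0.5000
  = 1.0000 bits
H(Q) = -[(11/12)·log₂(11/12) + (1/12)·log₂(1/12)]
  = 0.1151 + 0.2987
  = 0.4138 bits
H(P,Q) = -[(11/24)·log₂(11/24) + (1/24)·log₂(1/24) + (11/24)·log₂(11/24) + (1/24)·log₂(1/24)]
  = 0.5159 + 0.1910 + 0.5159 + 0.1910
  = 1.4138 bits

I(P;Q) = H(P) + H(Q) - H(P,Q)
  = 1.0000 + 0.4138 - 1.4138
  = 0.0000 bits

min(H(P), H(Q)) = min(1.0000, 0.4138) = 0.4138 bits
Since 0.0000 ≤ 0.4138, the bound is satisfied ✓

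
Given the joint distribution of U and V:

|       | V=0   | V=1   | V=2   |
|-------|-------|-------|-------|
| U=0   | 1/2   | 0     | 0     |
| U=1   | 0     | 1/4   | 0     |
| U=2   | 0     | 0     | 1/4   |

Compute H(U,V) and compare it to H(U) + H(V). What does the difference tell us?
Marginal P(U) (row sums):
  P(U=0) = 1/2 + 0 + 0 = 1/2
  P(U=1) = 0 + 1/4 + 0 = 1/4
  P(U=2) = 0 + 0 + 1/4 = 1/4
Marginal P(V) (column sums):
  P(V=0) = 1/2 + 0 + 0 = 1/2
  P(V=1) = 0 + 1/4 + 0 = 1/4
  P(V=2) = 0 + 0 + 1/4 = 1/4

H(U,V) = -[(1/2)·log₂(1/2) + (1/4)·log₂(1/4) + (1/4)·log₂(1/4)]
  = 0.5000 + 0.5000 + 0.5000
  = 1.5000 bits
H(U) = -[(1/2)·log₂(1/2) + (1/4)·log₂(1/4) + (1/4)·log₂(1/4)]
  = 0.5000 + 0.5000 + 0.5000
  = 1.5000 bits
H(V) = -[(1/2)·log₂(1/2) + (1/4)·log₂(1/4) + (1/4)·log₂(1/4)]
  = 0.5000 + 0.5000 + 0.5000
  = 1.5000 bits

H(U) + H(V) = 1.5000 + 1.5000 = 3.0000 bits
Difference: H(U) + H(V) - H(U,V) = 3.0000 - 1.5000 = 1.5000 bits = I(U;V)

The difference is the mutual information; it is positive here, so U and V are dependent (knowing one reduces uncertainty about the other by 1.5000 bits).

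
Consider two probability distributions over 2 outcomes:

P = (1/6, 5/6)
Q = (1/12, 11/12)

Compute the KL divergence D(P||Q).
D(P||Q) = Σ P(i) log₂(P(i)/Q(i))
  i=0: (1/6) × log₂((1/6)/(1/12)) = (1/6) × log₂(2) = 0.1667
  i=1: (5/6) × log₂((5/6)/(11/12)) = (5/6) × log₂(10/11) = -0.1146
D(P||Q) = 0.1667 - 0.1146
  = 0.0521 bits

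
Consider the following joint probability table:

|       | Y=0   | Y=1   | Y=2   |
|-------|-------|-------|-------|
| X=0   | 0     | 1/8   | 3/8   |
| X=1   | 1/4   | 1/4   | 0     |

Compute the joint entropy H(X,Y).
H(X,Y) = -Σ P(X,Y) log₂ P(X,Y), summed over the non-zero cells:
H(X,Y) = -[(1/8)·log₂(1/8) + (3/8)·log₂(3/8) + (1/4)·log₂(1/4) + (1/4)·log₂(1/4)]
  = 0.3750 + 0.5306 + 0.5000 + 0.5000
  = 1.9056 bits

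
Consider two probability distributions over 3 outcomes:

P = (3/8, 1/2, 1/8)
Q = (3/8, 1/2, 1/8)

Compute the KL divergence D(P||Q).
D(P||Q) = Σ P(i) log₂(P(i)/Q(i))
  i=0: (3/8) × log₂((3/8)/(3/8)) = (3/8) × log₂(1) = 0.0000
  i=1: (1/2) × log₂((1/2)/(1/2)) = (1/2) × log₂(1) = 0.0000
  i=2: (1/8) × log₂((1/8)/(1/8)) = (1/8) × log₂(1) = 0.0000
D(P||Q) = 0.0000 + 0.0000 + 0.0000
  = 0.0000 bits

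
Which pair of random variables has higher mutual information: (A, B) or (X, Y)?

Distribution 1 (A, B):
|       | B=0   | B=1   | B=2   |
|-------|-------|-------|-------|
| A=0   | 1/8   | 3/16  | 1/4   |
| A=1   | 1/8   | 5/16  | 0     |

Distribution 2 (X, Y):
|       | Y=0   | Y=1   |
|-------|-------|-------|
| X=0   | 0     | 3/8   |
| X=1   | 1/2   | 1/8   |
Distribution 1 (A, B):
Marginal P(A) (row sums):
  P(A=0) = 1/8 + 3/16 + 1/4 = 9/16
  P(A=1) = 1/8 + 5/16 + 0 = 7/16
Marginal P(B) (column sums):
  P(B=0) = 1/8 + 1/8 = 1/4
  P(B=1) = 3/16 + 5/16 = 1/2
  P(B=2) = 1/4 + 0 = 1/4

H(A) = -[(9/16)·log₂(9/16) + (7/16)·log₂(7/16)]
  = 0.4669 + 0.5218
  = 0.9887 bits
H(B) = -[(1/4)·log₂(1/4) + (1/2)·log₂(1/2) + (1/4)·log₂(1/4)]
  = 0.5000 + 0.5000 + 0.5000
  = 1.5000 bits
H(A,B) = -[(1/8)·log₂(1/8) + (3/16)·log₂(3/16) + (1/4)·log₂(1/4) + (1/8)·log₂(1/8) + (5/16)·log₂(5/16)]
  = 0.3750 + 0.4528 + 0.5000 + 0.3750 + 0.5244
  = 2.2272 bits

I(A;B) = H(A) + H(B) - H(A,B)
  = 0.9887 + 1.5000 - 2.2272
  = 0.2615 bits

Distribution 2 (X, Y):
Marginal P(X) (row sums):
  P(X=0) = 0 + 3/8 = 3/8
  P(X=1) = 1/2 + 1/8 = 5/8
Marginal P(Y) (column sums):
  P(Y=0) = 0 + 1/2 = 1/2
  P(Y=1) = 3/8 + 1/8 = 1/2

H(X) = -[(3/8)·log₂(3/8) + (5/8)·log₂(5/8)]
  = 0.5306 + 0.4238
  = 0.9544 bits
H(Y) = -[(1/2)·log₂(1/2) + (1/2)·log₂(1/2)]
  = 0.5000 + 0.5000
  = 1.0000 bits
H(X,Y) = -[(3/8)·log₂(3/8) + (1/2)·log₂(1/2) + (1/8)·log₂(1/8)]
  = 0.5306 + 0.5000 + 0.3750
  = 1.4056 bits

I(X;Y) = H(X) + H(Y) - H(X,Y)
  = 0.9544 + 1.0000 - 1.4056
  = 0.5488 bits

I(X;Y) = 0.5488 bits > I(A;B) = 0.2615 bits, so (X, Y) has the higher mutual information (stronger dependence).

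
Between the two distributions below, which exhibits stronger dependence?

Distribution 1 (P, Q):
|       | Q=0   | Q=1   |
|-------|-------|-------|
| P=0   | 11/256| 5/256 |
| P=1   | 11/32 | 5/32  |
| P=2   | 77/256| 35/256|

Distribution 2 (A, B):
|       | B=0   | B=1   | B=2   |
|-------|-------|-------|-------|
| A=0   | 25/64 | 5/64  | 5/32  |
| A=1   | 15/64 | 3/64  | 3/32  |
Distribution 1 (P, Q):
Marginal P(P) (row sums):
  P(P=0) = 11/256 + 5/256 = 1/16
  P(P=1) = 11/32 + 5/32 = 1/2
  P(P=2) = 77/256 + 35/256 = 7/16
Marginal P(Q) (column sums):
  P(Q=0) = 11/256 + 11/32 + 77/256 = 11/16
  P(Q=1) = 5/256 + 5/32 + 35/256 = 5/16

H(P) = -[(1/16)·log₂(1/16) + (1/2)·log₂(1/2) + (7/16)·log₂(7/16)]
  = 0.2500 + 0.5000 + 0.5218
  = 1.2718 bits
H(Q) = -[(11/16)·log₂(11/16) + (5/16)·log₂(5/16)]
  = 0.3716 + 0.5244
  = 0.8960 bits
H(P,Q) = -[(11/256)·log₂(11/256) + (5/256)·log₂(5/256) + (11/32)·log₂(11/32) + (5/32)·log₂(5/32) + (77/256)·log₂(77/256) + (35/256)·log₂(35/256)]
  = 0.1951 + 0.1109 + 0.5296 + 0.4184 + 0.5213 + 0.3925
  = 2.1678 bits

I(P;Q) = H(P) + H(Q) - H(P,Q)
  = 1.2718 + 0.8960 - 2.1678
  = 0.0000 bits

Distribution 2 (A, B):
Marginal P(A) (row sums):
  P(A=0) = 25/64 + 5/64 + 5/32 = 5/8
  P(A=1) = 15/64 + 3/64 + 3/32 = 3/8
Marginal P(B) (column sums):
  P(B=0) = 25/64 + 15/64 = 5/8
  P(B=1) = 5/64 + 3/64 = 1/8
  P(B=2) = 5/32 + 3/32 = 1/4

H(A) = -[(5/8)·log₂(5/8) + (3/8)·log₂(3/8)]
  = 0.4238 + 0.5306
  = 0.9544 bits
H(B) = -[(5/8)·log₂(5/8) + (1/8)·log₂(1/8) + (1/4)·log₂(1/4)]
  = 0.4238 + 0.3750 + 0.5000
  = 1.2988 bits
H(A,B) = -[(25/64)·log₂(25/64) + (5/64)·log₂(5/64) + (5/32)·log₂(5/32) + (15/64)·log₂(15/64) + (3/64)·log₂(3/64) + (3/32)·log₂(3/32)]
  = 0.5297 + 0.2873 + 0.4184 + 0.4906 + 0.2070 + 0.3202
  = 2.2532 bits

I(A;B) = H(A) + H(B) - H(A,B)
  = 0.9544 + 1.2988 - 2.2532
  = 0.0000 bits

Both joint tables factor as the product of their marginals, so I(P;Q) = I(A;B) = 0 bits: neither is larger (both pairs are independent).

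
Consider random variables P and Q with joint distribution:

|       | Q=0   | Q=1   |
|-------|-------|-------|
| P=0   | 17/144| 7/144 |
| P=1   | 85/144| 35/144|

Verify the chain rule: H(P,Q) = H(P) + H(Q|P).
Left side:
H(P,Q) = -[(17/144)·log₂(17/144) + (7/144)·log₂(7/144) + (85/144)·log₂(85/144) + (35/144)·log₂(35/144)]
  = 0.3639 + 0.2121 + 0.4489 + 0.4960
  = 1.5209 bits

Right side:
Marginal P(P) (row sums):
  P(P=0) = 17/144 + 7/144 = 1/6
  P(P=1) = 85/144 + 35/144 = 5/6
H(P) = -[(1/6)·log₂(1/6) + (5/6)·log₂(5/6)]
  = 0.4308 + 0.2192
  = 0.6500 bits
H(Q|P) = -Σ P(P,Q)·log₂ P(Q|P), where P(Q|P) = P(P,Q) / P(P)
  (P=0,Q=0): P(Q|P) = (17/144)/(1/6) = 17/24;  -(17/144)·log₂(17/24) = 0.0587
  (P=0,Q=1): P(Q|P) = (7/144)/(1/6) = 7/24;  -(7/144)·log₂(7/24) = 0.0864
  (P=1,Q=0): P(Q|P) = (85/144)/(5/6) = 17/24;  -(85/144)·log₂(17/24) = 0.2937
  (P=1,Q=1): P(Q|P) = (35/144)/(5/6) = 7/24;  -(35/144)·log₂(7/24) = 0.4321
H(Q|P) = 0.0587 + 0.0864 + 0.2937 + 0.4321
  = 0.8709 bits
H(P) + H(Q|P) = 0.6500 + 0.8709 = 1.5209 bits

Both sides equal 1.5209 bits, so the chain rule holds ✓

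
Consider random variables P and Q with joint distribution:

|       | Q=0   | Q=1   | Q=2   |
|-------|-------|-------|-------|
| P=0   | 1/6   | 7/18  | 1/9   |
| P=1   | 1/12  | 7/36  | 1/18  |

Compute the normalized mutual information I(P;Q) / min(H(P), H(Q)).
Marginal P(P) (row sums):
  P(P=0) = 1/6 + 7/18 + 1/9 = 2/3
  P(P=1) = 1/12 + 7/36 + 1/18 = 1/3
Marginal P(Q) (column sums):
  P(Q=0) = 1/6 + 1/12 = 1/4
  P(Q=1) = 7/18 + 7/36 = 7/12
  P(Q=2) = 1/9 + 1/18 = 1/6

H(P) = -[(2/3)·log₂(2/3) + (1/3)·log₂(1/3)]
  = 0.3900 + 0.5283
  = 0.9183 bits
H(Q) = -[(1/4)·log₂(1/4) + (7/12)·log₂(7/12) + (1/6)·log₂(1/6)]
  = 0.5000 + 0.4536 + 0.4308
  = 1.3844 bits
H(P,Q) = -[(1/6)·log₂(1/6) + (7/18)·log₂(7/18) + (1/9)·log₂(1/9) + (1/12)·log₂(1/12) + (7/36)·log₂(7/36) + (1/18)·log₂(1/18)]
  = 0.4308 + 0.5299 + 0.3522 + 0.2987 + 0.4594 + 0.2317
  = 2.3027 bits

I(P;Q) = H(P) + H(Q) - H(P,Q)
  = 0.9183 + 1.3844 - 2.3027
  = 0.0000 bits

min(H(P), H(Q)) = min(0.9183, 1.3844) = 0.9183 bits
Normalized MI = 0.0000 / 0.9183 = 0.0000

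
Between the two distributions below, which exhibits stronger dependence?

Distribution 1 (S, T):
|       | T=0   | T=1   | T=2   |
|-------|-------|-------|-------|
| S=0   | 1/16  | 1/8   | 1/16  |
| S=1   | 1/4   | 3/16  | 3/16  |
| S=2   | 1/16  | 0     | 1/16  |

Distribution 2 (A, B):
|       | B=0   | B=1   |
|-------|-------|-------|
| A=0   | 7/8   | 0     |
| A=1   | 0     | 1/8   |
Distribution 1 (S, T):
Marginal P(S) (row sums):
  P(S=0) = 1/16 + 1/8 + 1/16 = 1/4
  P(S=1) = 1/4 + 3/16 + 3/16 = 5/8
  P(S=2) = 1/16 + 0 + 1/16 = 1/8
Marginal P(T) (column sums):
  P(T=0) = 1/16 + 1/4 + 1/16 = 3/8
  P(T=1) = 1/8 + 3/16 + 0 = 5/16
  P(T=2) = 1/16 + 3/16 + 1/16 = 5/16

H(S) = -[(1/4)·log₂(1/4) + (5/8)·log₂(5/8) + (1/8)·log₂(1/8)]
  = 0.5000 + 0.4238 + 0.3750
  = 1.2988 bits
H(T) = -[(3/8)·log₂(3/8) + (5/16)·log₂(5/16) + (5/16)·log₂(5/16)]
  = 0.5306 + 0.5244 + 0.5244
  = 1.5794 bits
H(S,T) = -[(1/16)·log₂(1/16) + (1/8)·log₂(1/8) + (1/16)·log₂(1/16) + (1/4)·log₂(1/4) + (3/16)·log₂(3/16) + (3/16)·log₂(3/16) + (1/16)·log₂(1/16) + (1/16)·log₂(1/16)]
  = 0.2500 + 0.3750 + 0.2500 + 0.5000 + 0.4528 + 0.4528 + 0.2500 + 0.2500
  = 2.7806 bits

I(S;T) = H(S) + H(T) - H(S,T)
  = 1.2988 + 1.5794 - 2.7806
  = 0.0976 bits

Distribution 2 (A, B):
Marginal P(A) (row sums):
  P(A=0) = 7/8 + 0 = 7/8
  P(A=1) = 0 + 1/8 = 1/8
Marginal P(B) (column sums):
  P(B=0) = 7/8 + 0 = 7/8
  P(B=1) = 0 + 1/8 = 1/8

H(A) = -[(7/8)·log₂(7/8) + (1/8)·log₂(1/8)]
  = 0.1686 + 0.3750
  = 0.5436 bits
H(B) = -[(7/8)·log₂(7/8) + (1/8)·log₂(1/8)]
  = 0.1686 + 0.3750
  = 0.5436 bits
H(A,B) = -[(7/8)·log₂(7/8) + (1/8)·log₂(1/8)]
  = 0.1686 + 0.3750
  = 0.5436 bits

I(A;B) = H(A) + H(B) - H(A,B)
  = 0.5436 + 0.5436 - 0.5436
  = 0.5436 bits

I(A;B) = 0.5436 bits > I(S;T) = 0.0976 bits, so (A, B) has the higher mutual information (stronger dependence).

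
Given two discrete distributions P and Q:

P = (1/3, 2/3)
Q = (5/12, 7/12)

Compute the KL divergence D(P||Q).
D(P||Q) = Σ P(i) log₂(P(i)/Q(i))
  i=0: (1/3) × log₂((1/3)/(5/12)) = (1/3) × log₂(4/5) = -0.1073
  i=1: (2/3) × log₂((2/3)/(7/12)) = (2/3) × log₂(8/7) = 0.1284
D(P||Q) = -0.1073 + 0.1284
  = 0.0211 bits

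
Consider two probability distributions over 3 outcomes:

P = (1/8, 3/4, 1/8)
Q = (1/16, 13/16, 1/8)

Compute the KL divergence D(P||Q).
D(P||Q) = Σ P(i) log₂(P(i)/Q(i))
  i=0: (1/8) × log₂((1/8)/(1/16)) = (1/8) × log₂(2) = 0.1250
  i=1: (3/4) × log₂((3/4)/(13/16)) = (3/4) × log₂(12/13) = -0.0866
  i=2: (1/8) × log₂((1/8)/(1/8)) = (1/8) × log₂(1) = 0.0000
D(P||Q) = 0.1250 - 0.0866 + 0.0000
  = 0.0384 bits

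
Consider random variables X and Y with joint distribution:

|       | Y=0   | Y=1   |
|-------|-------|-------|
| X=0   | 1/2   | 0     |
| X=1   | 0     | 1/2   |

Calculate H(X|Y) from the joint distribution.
Marginal P(Y) (column sums):
  P(Y=0) = 1/2 + 0 = 1/2
  P(Y=1) = 0 + 1/2 = 1/2

H(X|Y) = -Σ P(X,Y)·log₂ P(X|Y), where P(X|Y) = P(X,Y) / P(Y)
  (cells with P(X,Y) = 0 contribute 0)
  (X=0,Y=0): P(X|Y) = (1/2)/(1/2) = 1;  -(1/2)·log₂(1) = 0.0000
  (X=1,Y=1): P(X|Y) = (1/2)/(1/2) = 1;  -(1/2)·log₂(1) = 0.0000
H(X|Y) = 0.0000 + 0.0000
  = 0.0000 bits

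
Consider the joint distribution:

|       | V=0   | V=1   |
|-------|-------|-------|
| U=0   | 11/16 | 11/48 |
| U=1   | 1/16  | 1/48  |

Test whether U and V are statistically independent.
Marginal P(U) (row sums):
  P(U=0) = 11/16 + 11/48 = 11/12
  P(U=1) = 1/16 + 1/48 = 1/12
Marginal P(V) (column sums):
  P(V=0) = 11/16 + 1/16 = 3/4
  P(V=1) = 11/48 + 1/48 = 1/4

U and V are independent iff P(U=i,V=j) = P(U=i)·P(V=j) for every cell.
  P(U=0)·P(V=0) = 11/12 × 3/4 = 11/16 = P(U=0,V=0) ✓
  P(U=0)·P(V=1) = 11/12 × 1/4 = 11/48 = P(U=0,V=1) ✓
  P(U=1)·P(V=0) = 1/12 × 3/4 = 1/16 = P(U=1,V=0) ✓
  P(U=1)·P(V=1) = 1/12 × 1/4 = 1/48 = P(U=1,V=1) ✓

Yes, U and V are independent: every cell factors, so I(U;V) = 0 bits.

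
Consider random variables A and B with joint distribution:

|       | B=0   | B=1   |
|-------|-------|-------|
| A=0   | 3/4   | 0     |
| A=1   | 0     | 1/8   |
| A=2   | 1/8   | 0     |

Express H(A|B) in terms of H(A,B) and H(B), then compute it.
H(A|B) = H(A,B) - H(B)

Marginal P(B) (column sums):
  P(B=0) = 3/4 + 0 + 1/8 = 7/8
  P(B=1) = 0 + 1/8 + 0 = 1/8

H(A,B) = -[(3/4)·log₂(3/4) + (1/8)·log₂(1/8) + (1/8)·log₂(1/8)]
  = 0.3113 + 0.3750 + 0.3750
  = 1.0613 bits
H(B) = -[(7/8)·log₂(7/8) + (1/8)·log₂(1/8)]
  = 0.1686 + 0.3750
  = 0.5436 bits

H(A|B) = 1.0613 - 0.5436 = 0.5177 bits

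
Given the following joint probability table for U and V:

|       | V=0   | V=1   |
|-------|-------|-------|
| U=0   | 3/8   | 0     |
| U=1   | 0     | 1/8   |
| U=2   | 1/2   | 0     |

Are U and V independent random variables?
Marginal P(U) (row sums):
  P(U=0) = 3/8 + 0 = 3/8
  P(U=1) = 0 + 1/8 = 1/8
  P(U=2) = 1/2 + 0 = 1/2
Marginal P(V) (column sums):
  P(V=0) = 3/8 + 0 + 1/2 = 7/8
  P(V=1) = 0 + 1/8 + 0 = 1/8

U and V are independent iff P(U=i,V=j) = P(U=i)·P(V=j) for every cell.
  P(U=0)·P(V=0) = 3/8 × 7/8 = 21/64, but P(U=0,V=0) = 3/8 ✗

No, U and V are not independent. Quantitatively, I(U;V) > 0:

H(U) = -[(3/8)·log₂(3/8) + (1/8)·log₂(1/8) + (1/2)·log₂(1/2)]
  = 0.5306 + 0.3750 + 0.5000
  = 1.4056 bits
H(V) = -[(7/8)·log₂(7/8) + (1/8)·log₂(1/8)]
  = 0.1686 + 0.3750
  = 0.5436 bits
H(U,V) = -[(3/8)·log₂(3/8) + (1/8)·log₂(1/8) + (1/2)·log₂(1/2)]
  = 0.5306 + 0.3750 + 0.5000
  = 1.4056 bits
I(U;V) = H(U) + H(V) - H(U,V) = 1.4056 + 0.5436 - 1.4056 = 0.5436 bits > 0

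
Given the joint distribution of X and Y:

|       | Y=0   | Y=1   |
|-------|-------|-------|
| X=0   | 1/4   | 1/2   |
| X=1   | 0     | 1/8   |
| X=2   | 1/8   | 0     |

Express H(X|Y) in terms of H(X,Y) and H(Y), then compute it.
H(X|Y) = H(X,Y) - H(Y)

Marginal P(Y) (column sums):
  P(Y=0) = 1/4 + 0 + 1/8 = 3/8
  P(Y=1) = 1/2 + 1/8 + 0 = 5/8

H(X,Y) = -[(1/4)·log₂(1/4) + (1/2)·log₂(1/2) + (1/8)·log₂(1/8) + (1/8)·log₂(1/8)]
  = 0.5000 + 0.5000 + 0.3750 + 0.3750
  = 1.7500 bits
H(Y) = -[(3/8)·log₂(3/8) + (5/8)·log₂(5/8)]
  = 0.5306 + 0.4238
  = 0.9544 bits

H(X|Y) = 1.7500 - 0.9544 = 0.7956 bits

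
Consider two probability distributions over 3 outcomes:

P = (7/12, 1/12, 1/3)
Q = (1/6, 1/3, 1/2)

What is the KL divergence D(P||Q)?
D(P||Q) = Σ P(i) log₂(P(i)/Q(i))
  i=0: (7/12) × log₂((7/12)/(1/6)) = (7/12) × log₂(7/2) = 1.0543
  i=1: (1/12) × log₂((1/12)/(1/3)) = (1/12) × log₂(1/4) = -0.1667
  i=2: (1/3) × log₂((1/3)/(1/2)) = (1/3) × log₂(2/3) = -0.1950
D(P||Q) = 1.0543 - 0.1667 - 0.1950
  = 0.6926 bits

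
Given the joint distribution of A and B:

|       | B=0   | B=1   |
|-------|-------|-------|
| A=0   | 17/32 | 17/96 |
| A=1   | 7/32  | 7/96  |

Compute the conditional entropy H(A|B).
Marginal P(B) (column sums):
  P(B=0) = 17/32 + 7/32 = 3/4
  P(B=1) = 17/96 + 7/96 = 1/4

H(A|B) = -Σ P(A,B)·log₂ P(A|B), where P(A|B) = P(A,B) / P(B)
  (A=0,B=0): P(A|B) = (17/32)/(3/4) = 17/24;  -(17/32)·log₂(17/24) = 0.2643
  (A=0,B=1): P(A|B) = (17/96)/(1/4) = 17/24;  -(17/96)·log₂(17/24) = 0.0881
  (A=1,B=0): P(A|B) = (7/32)/(3/4) = 7/24;  -(7/32)·log₂(7/24) = 0.3889
  (A=1,B=1): P(A|B) = (7/96)/(1/4) = 7/24;  -(7/96)·log₂(7/24) = 0.1296
H(A|B) = 0.2643 + 0.0881 + 0.3889 + 0.1296
  = 0.8709 bits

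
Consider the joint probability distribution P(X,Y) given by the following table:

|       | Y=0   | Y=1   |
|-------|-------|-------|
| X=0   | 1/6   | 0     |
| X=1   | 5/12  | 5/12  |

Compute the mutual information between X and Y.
Marginal P(X) (row sums):
  P(X=0) = 1/6 + 0 = 1/6
  P(X=1) = 5/12 + 5/12 = 5/6
Marginal P(Y) (column sums):
  P(Y=0) = 1/6 + 5/12 = 7/12
  P(Y=1) = 0 + 5/12 = 5/12

H(X) = -[(1/6)·log₂(1/6) + (5/6)·log₂(5/6)]
  = 0.4308 + 0.2192
  = 0.6500 bits
H(Y) = -[(7/12)·log₂(7/12) + (5/12)·log₂(5/12)]
  = 0.4536 + 0.5263
  = 0.9799 bits
H(X,Y) = -[(1/6)·log₂(1/6) + (5/12)·log₂(5/12) + (5/12)·log₂(5/12)]
  = 0.4308 + 0.5263 + 0.5263
  = 1.4834 bits

I(X;Y) = H(X) + H(Y) - H(X,Y)
  = 0.6500 + 0.9799 - 1.4834
  = 0.1465 bits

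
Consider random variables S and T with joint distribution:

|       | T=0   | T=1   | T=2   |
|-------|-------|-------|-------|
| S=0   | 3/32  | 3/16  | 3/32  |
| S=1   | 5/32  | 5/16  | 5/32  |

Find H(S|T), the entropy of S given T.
Marginal P(T) (column sums):
  P(T=0) = 3/32 + 5/32 = 1/4
  P(T=1) = 3/16 + 5/16 = 1/2
  P(T=2) = 3/32 + 5/32 = 1/4

H(S|T) = -Σ P(S,T)·log₂ P(S|T), where P(S|T) = P(S,T) / P(T)
  (S=0,T=0): P(S|T) = (3/32)/(1/4) = 3/8;  -(3/32)·log₂(3/8) = 0.1327
  (S=0,T=1): P(S|T) = (3/16)/(1/2) = 3/8;  -(3/16)·log₂(3/8) = 0.2653
  (S=0,T=2): P(S|T) = (3/32)/(1/4) = 3/8;  -(3/32)·log₂(3/8) = 0.1327
  (S=1,T=0): P(S|T) = (5/32)/(1/4) = 5/8;  -(5/32)·log₂(5/8) = 0.1059
  (S=1,T=1): P(S|T) = (5/16)/(1/2) = 5/8;  -(5/16)·log₂(5/8) = 0.2119
  (S=1,T=2): P(S|T) = (5/32)/(1/4) = 5/8;  -(5/32)·log₂(5/8) = 0.1059
H(S|T) = 0.1327 + 0.2653 + 0.1327 + 0.1059 + 0.2119 + 0.1059
  = 0.9544 bits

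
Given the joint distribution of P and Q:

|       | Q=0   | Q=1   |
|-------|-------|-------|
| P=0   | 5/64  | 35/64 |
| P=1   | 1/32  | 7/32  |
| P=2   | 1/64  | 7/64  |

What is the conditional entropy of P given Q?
Marginal P(Q) (column sums):
  P(Q=0) = 5/64 + 1/32 + 1/64 = 1/8
  P(Q=1) = 35/64 + 7/32 + 7/64 = 7/8

H(P|Q) = -Σ P(P,Q)·log₂ P(P|Q), where P(P|Q) = P(P,Q) / P(Q)
  (P=0,Q=0): P(P|Q) = (5/64)/(1/8) = 5/8;  -(5/64)·log₂(5/8) = 0.0530
  (P=0,Q=1): P(P|Q) = (35/64)/(7/8) = 5/8;  -(35/64)·log₂(5/8) = 0.3708
  (P=1,Q=0): P(P|Q) = (1/32)/(1/8) = 1/4;  -(1/32)·log₂(1/4) = 0.0625
  (P=1,Q=1): P(P|Q) = (7/32)/(7/8) = 1/4;  -(7/32)·log₂(1/4) = 0.4375
  (P=2,Q=0): P(P|Q) = (1/64)/(1/8) = 1/8;  -(1/64)·log₂(1/8) = 0.0469
  (P=2,Q=1): P(P|Q) = (7/64)/(7/8) = 1/8;  -(7/64)·log₂(1/8) = 0.3281
H(P|Q) = 0.0530 + 0.3708 + 0.0625 + 0.4375 + 0.0469 + 0.3281
  = 1.2988 bits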